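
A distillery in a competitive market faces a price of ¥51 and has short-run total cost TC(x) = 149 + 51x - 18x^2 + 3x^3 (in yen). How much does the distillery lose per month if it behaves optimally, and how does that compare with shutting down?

Profit = -¥53 at x = 4

AVC = 51 - 18x + 3x^2; min AVC = ¥24 at x = 3. Since P = ¥51 ≥ min AVC, the firm produces.
With MC = 51 - 36x + 9x^2, P = MC on the upward-sloping part at x* = 4.
TR = 51·4 = 204. TC = 149 + 108 = 257. Profit = 204 − 257 = -¥53.
That loss of ¥53 beats the ¥149 the firm would lose by shutting down; producing recovers ¥96 of fixed cost.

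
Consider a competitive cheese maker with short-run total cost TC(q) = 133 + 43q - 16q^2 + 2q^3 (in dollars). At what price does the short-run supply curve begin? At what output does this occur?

$11 per unit, at q = 4

Short-run supply begins at min AVC. From VC = 43q - 16q^2 + 2q^3, AVC = 43 - 16q + 2q^2.
dAVC/dq = -16 + 4q = 0 gives q = 4. min AVC = 43 - 16·4 + 2·4^2 = 11.
The firm shuts down for any P below $11.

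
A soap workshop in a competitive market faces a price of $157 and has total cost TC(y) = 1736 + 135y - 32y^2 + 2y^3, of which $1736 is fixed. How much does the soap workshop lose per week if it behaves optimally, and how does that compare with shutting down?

AVC = 135 - 32y + 2y^2 has its minimum $7 at y = 8; price $157 clears that bar, so the firm operates.
With MC = 135 - 64y + 6y^2, P = MC on the upward-sloping part at y* = 11.
TR = 157·11 = 1727. TC = 1736 + 275 = 2011. Profit = 1727 − 2011 = -$284.
Shutting down would mean losing the fixed cost of $1736, so operating at a loss of $284 is better by $1452.

Profit = -$284 at y = 11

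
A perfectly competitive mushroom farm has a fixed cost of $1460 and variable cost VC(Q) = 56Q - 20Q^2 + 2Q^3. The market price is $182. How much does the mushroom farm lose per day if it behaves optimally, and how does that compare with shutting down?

AVC = 56 - 20Q + 2Q^2 has its minimum $6 at Q = 5; price $182 clears that bar, so the firm operates.
MC = 56 - 40Q + 6Q^2. Setting P = MC and taking the root on the rising branch gives Q* = 9.
TR = 182·9 = 1638. TC = 1460 + 342 = 1802. Profit = 1638 − 1802 = -$164.
By producing, the firm covers all variable cost plus $1296 of fixed cost; shutting down would lose the full $1460.

Profit = -$164 at Q = 9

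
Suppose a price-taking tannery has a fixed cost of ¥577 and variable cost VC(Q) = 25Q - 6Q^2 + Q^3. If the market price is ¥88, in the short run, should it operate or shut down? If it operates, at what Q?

Produce at Q = 7

From TC, MC = TC'(Q) = 25 - 12Q + 3Q^2 and AVC = VC/Q = 25 - 6Q + Q^2.
The AVC parabola has its vertex at Q = 6/2 = 3, where AVC = 25 - 6·3 + 3^2 = ¥16.
Since P = ¥88 ≥ min AVC = ¥16, price covers variable cost and the firm should produce.
Set P = MC: 88 = 25 - 12Q + 3Q^2 → -63 - 12Q + 3Q^2 = 0. The roots are Q = -3 and Q = 7; the profit-maximizing output is on the rising part of MC, so Q* = 7.
Check: AVC at Q = 7 is ¥32 ≤ P, so revenue covers variable cost.
Profit = P·Q − TC = 88·7 − 801 = -¥185, a loss, but smaller than the ¥577 fixed cost the firm would lose by shutting down.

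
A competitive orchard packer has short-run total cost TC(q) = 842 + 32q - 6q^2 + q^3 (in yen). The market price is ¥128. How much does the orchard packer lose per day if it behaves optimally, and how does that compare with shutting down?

Profit = -¥202 at q = 8

AVC = 32 - 6q + q^2; min AVC = ¥23 at q = 3. Since P = ¥128 ≥ min AVC, the firm produces.
MC = 32 - 12q + 3q^2. Setting P = MC and taking the root on the rising branch gives q* = 8.
TR = 128·8 = 1024. TC = 842 + 384 = 1226. Profit = 1024 − 1226 = -¥202.
Shutting down would mean losing the fixed cost of ¥842, so operating at a loss of ¥202 is better by ¥640.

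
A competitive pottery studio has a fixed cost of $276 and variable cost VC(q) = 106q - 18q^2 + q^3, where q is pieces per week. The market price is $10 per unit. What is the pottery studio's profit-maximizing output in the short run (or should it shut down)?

Shut down

From TC, MC = TC'(q) = 106 - 36q + 3q^2 and AVC = VC/q = 106 - 18q + q^2.
AVC hits its minimum where MC = AVC, at q = 9, giving min AVC = 106 - 18·9 + 9^2 = $25.
With P < min AVC ($10 < $25), every unit sold adds to the loss.
Shutting down limits the loss to fixed cost, $276.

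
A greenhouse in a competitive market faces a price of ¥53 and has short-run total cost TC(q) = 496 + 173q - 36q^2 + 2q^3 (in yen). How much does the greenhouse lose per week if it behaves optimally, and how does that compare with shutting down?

AVC = 173 - 36q + 2q^2 has its minimum ¥11 at q = 9; price ¥53 clears that bar, so the firm operates.
MC = 173 - 72q + 6q^2. Setting P = MC and taking the root on the rising branch gives q* = 10.
TR = 53·10 = 530. TC = 496 + 130 = 626. Profit = 530 − 626 = -¥96.
Shutting down would mean losing the fixed cost of ¥496, so operating at a loss of ¥96 is better by ¥400.

Profit = -¥96 at q = 10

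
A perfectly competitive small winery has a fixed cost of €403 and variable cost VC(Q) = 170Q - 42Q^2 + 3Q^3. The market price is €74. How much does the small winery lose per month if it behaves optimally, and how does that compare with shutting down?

Profit = -€19 at Q = 8

AVC = 170 - 42Q + 3Q^2 has its minimum €23 at Q = 7; price €74 clears that bar, so the firm operates.
MC = 170 - 84Q + 9Q^2. Setting P = MC and taking the root on the rising branch gives Q* = 8.
TR = 74·8 = 592. TC = 403 + 208 = 611. Profit = 592 − 611 = -€19.
Shutting down would mean losing the fixed cost of €403, so operating at a loss of €19 is better by €384.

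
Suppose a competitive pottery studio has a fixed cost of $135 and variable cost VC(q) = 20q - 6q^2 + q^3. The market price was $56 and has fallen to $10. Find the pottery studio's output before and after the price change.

MC = 20 - 12q + 3q^2; the shutdown threshold is min AVC = $11 (at q = 3).
At P = $56 ≥ min AVC, set P = MC on the rising branch: q = 6.
At P = $10 < min AVC = $11, price no longer covers variable cost at any output, so the firm shuts down: q = 0.

Output falls from 6 to 0 (the firm shuts down)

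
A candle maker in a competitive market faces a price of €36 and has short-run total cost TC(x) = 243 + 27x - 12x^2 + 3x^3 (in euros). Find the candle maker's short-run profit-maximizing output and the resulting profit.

Profit = -€189 at x = 3

AVC = 27 - 12x + 3x^2 has its minimum €15 at x = 2; price €36 clears that bar, so the firm operates.
With MC = 27 - 24x + 9x^2, P = MC on the upward-sloping part at x* = 3.
TR = 36·3 = 108. TC = 243 + 54 = 297. Profit = 108 − 297 = -€189.
By producing, the firm covers all variable cost plus €54 of fixed cost; shutting down would lose the full €243.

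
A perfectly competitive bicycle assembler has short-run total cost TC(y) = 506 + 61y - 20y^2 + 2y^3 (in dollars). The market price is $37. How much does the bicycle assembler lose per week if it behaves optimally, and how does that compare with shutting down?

Profit = -$362 at y = 6

AVC = 61 - 20y + 2y^2; min AVC = $11 at y = 5. Since P = $37 ≥ min AVC, the firm produces.
With MC = 61 - 40y + 6y^2, P = MC on the upward-sloping part at y* = 6.
TR = 37·6 = 222. TC = 506 + 78 = 584. Profit = 222 − 584 = -$362.
That loss of $362 beats the $506 the firm would lose by shutting down; producing recovers $144 of fixed cost.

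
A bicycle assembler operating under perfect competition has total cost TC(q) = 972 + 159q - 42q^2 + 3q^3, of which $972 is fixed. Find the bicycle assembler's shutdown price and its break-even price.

Shutdown price = $12; break-even price = $132

Shutdown price = min AVC. AVC = 159 - 42q + 3q^2, with vertex at q = 7 and minimum $12.
ATC = 972/q + 159 - 42q + 3q^2. Setting dATC/dq = −972/q^2 − 42 + 6q = 0 gives q = 9 (since 6·9^3 − 42·9^2 = 972).
min ATC = 972/9 + 159 − 42·9 + 3·9^2 = $132. That is the break-even price.
Between these two prices the firm operates at a loss; above $132 it earns a profit.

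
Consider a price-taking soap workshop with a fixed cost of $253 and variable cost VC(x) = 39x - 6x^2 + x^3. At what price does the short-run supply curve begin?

$30 per unit

Short-run supply begins at min AVC. From VC = 39x - 6x^2 + x^3, AVC = 39 - 6x + x^2.
dAVC/dx = -6 + 2x = 0 gives x = 3. min AVC = 39 - 6·3 + 3^2 = 30.
For P < $30 the firm produces nothing.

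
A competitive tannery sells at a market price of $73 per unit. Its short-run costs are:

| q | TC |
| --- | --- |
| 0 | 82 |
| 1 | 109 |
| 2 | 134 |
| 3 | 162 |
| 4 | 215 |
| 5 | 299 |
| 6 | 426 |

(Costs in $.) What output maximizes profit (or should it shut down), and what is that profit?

Compute π = P·q − TC at each output: q=0: -82; q=1: -36; q=2: 12; q=3: 57; q=4: 77; q=5: 66; q=6: 12.
Profit is maximized at q = 4. AVC there is 133/4 = $33.25 ≤ P, so producing beats shutting down (which would give -$82).

q = 4; profit = $77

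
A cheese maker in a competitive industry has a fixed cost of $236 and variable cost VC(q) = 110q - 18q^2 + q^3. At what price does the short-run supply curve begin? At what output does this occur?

Short-run supply begins at min AVC. From VC = 110q - 18q^2 + q^3, AVC = 110 - 18q + q^2.
dAVC/dq = -18 + 2q = 0 gives q = 9. min AVC = 110 - 18·9 + 9^2 = 29.
So the shutdown price is $29.

$29 per unit, at q = 9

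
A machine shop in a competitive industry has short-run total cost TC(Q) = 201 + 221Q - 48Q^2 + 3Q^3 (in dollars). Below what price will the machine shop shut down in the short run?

$29 per unit

The shutdown price is the minimum of AVC. VC = 221Q - 48Q^2 + 3Q^3, so AVC = 221 - 48Q + 3Q^2.
At the minimum of AVC, MC = AVC. MC = 221 - 96Q + 9Q^2; setting MC = AVC gives 6Q^2 - 48Q = 0, so Q = 8. min AVC = 29.
So the shutdown price is $29.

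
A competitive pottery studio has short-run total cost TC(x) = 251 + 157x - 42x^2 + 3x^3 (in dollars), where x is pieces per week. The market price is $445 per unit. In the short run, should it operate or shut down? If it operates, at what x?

From TC, MC = TC'(x) = 157 - 84x + 9x^2 and AVC = VC/x = 157 - 42x + 3x^2.
AVC is minimized where dAVC/dx = -42 + 6x = 0, at x = 7; min AVC = 157 - 42·7 + 3·7^2 = $10.
Because $445 ≥ $10, revenue can cover variable cost; the firm operates.
P = MC gives -288 - 84x + 9x^2 = 0, with roots -8/3 and 12. Take the larger (rising MC): x* = 12.
Check: AVC at x = 12 is $85 ≤ P, so revenue covers variable cost.
Profit = P·x − TC = 445·12 − 1271 = $4069.

Produce at x = 12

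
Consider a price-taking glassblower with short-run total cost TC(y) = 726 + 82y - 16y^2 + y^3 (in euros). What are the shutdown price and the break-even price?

AVC = 82 - 16y + y^2; minimized at y = 8, giving min AVC = €18. That is the shutdown price.
ATC = 726/y + 82 - 16y + y^2. Setting dATC/dy = −726/y^2 − 16 + 2y = 0 gives y = 11 (since 2·11^3 − 16·11^2 = 726).
min ATC = 726/11 + 82 − 16·11 + 11^2 = €93. That is the break-even price.
Between these two prices the firm operates at a loss; above €93 it earns a profit.

Shutdown price = €18; break-even price = €93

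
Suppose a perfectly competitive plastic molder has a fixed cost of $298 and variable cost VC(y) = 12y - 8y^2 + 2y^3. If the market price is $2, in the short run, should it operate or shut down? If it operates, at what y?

Shut down

Variable cost is VC = 12y - 8y^2 + 2y^3, so AVC = VC/y = 12 - 8y + 2y^2 and MC = dTC/dy = 12 - 16y + 6y^2.
AVC is minimized where dAVC/dy = -8 + 4y = 0, at y = 2; min AVC = 12 - 8·2 + 2·2^2 = $4.
With P < min AVC ($2 < $4), every unit sold adds to the loss.
Best response: produce nothing and absorb the $298 fixed cost.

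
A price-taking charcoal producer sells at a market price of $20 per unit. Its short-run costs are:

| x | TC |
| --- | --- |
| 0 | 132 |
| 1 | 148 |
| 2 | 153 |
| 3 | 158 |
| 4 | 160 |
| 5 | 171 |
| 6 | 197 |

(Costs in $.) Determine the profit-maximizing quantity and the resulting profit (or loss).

x = 5; profit = -$71

Compute π = P·x − TC at each output: x=0: -132; x=1: -128; x=2: -113; x=3: -98; x=4: -80; x=5: -71; x=6: -77.
Profit is maximized at x = 5. AVC there is 39/5 = $7.80 ≤ P, so producing beats shutting down (which would give -$132).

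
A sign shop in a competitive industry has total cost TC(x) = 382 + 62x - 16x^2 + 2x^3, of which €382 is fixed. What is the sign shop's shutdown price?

The firm shuts down when price falls below the minimum of average variable cost. AVC = VC/x = 62 - 16x + 2x^2.
At the minimum of AVC, MC = AVC. MC = 62 - 32x + 6x^2; setting MC = AVC gives 4x^2 - 16x = 0, so x = 4. min AVC = 30.
So the shutdown price is €30.

€30 per unit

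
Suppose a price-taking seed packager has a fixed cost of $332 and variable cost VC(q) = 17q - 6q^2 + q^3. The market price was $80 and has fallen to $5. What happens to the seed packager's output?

MC = 17 - 12q + 3q^2; the shutdown threshold is min AVC = $8 (at q = 3).
At P = $80 ≥ min AVC, set P = MC on the rising branch: q = 7.
At P = $5 < min AVC = $8, price no longer covers variable cost at any output, so the firm shuts down: q = 0.

Output falls from 7 to 0 (the firm shuts down)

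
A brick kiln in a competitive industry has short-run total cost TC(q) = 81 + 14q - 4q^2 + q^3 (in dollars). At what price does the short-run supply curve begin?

$10 per unit

The shutdown price is the minimum of AVC. VC = 14q - 4q^2 + q^3, so AVC = 14 - 4q + q^2.
dAVC/dq = -4 + 2q = 0 gives q = 2. min AVC = 14 - 4·2 + 2^2 = 10.
So the shutdown price is $10.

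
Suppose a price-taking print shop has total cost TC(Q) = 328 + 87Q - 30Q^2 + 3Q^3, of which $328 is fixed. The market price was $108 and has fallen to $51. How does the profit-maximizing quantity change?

AVC = 87 - 30Q + 3Q^2, minimized at Q = 5 where min AVC = $12. MC = 87 - 60Q + 9Q^2.
At P = $108 ≥ min AVC, set P = MC on the rising branch: Q = 7.
At P = $51 ≥ min AVC, set P = MC: Q = 6. The firm stays open but cuts output.

Output falls from 7 to 6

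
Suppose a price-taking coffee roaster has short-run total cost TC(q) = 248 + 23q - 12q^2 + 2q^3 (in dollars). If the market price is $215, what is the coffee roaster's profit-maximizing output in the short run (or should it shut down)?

From TC, MC = TC'(q) = 23 - 24q + 6q^2 and AVC = VC/q = 23 - 12q + 2q^2.
AVC is minimized where dAVC/dq = -12 + 4q = 0, at q = 3; min AVC = 23 - 12·3 + 2·3^2 = $5.
P = $215 exceeds min AVC = $5, so the firm stays open.
P = MC gives -192 - 24q + 6q^2 = 0, with roots -4 and 8. Take the larger (rising MC): q* = 8.
Check: AVC at q = 8 is $55 ≤ P, so revenue covers variable cost.
Profit = P·q − TC = 215·8 − 688 = $1032.

Produce at q = 8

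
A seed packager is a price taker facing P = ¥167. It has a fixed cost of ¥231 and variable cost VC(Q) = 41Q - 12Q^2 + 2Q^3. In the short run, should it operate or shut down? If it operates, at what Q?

From TC, MC = TC'(Q) = 41 - 24Q + 6Q^2 and AVC = VC/Q = 41 - 12Q + 2Q^2.
AVC hits its minimum where MC = AVC, at Q = 3, giving min AVC = 41 - 12·3 + 2·3^2 = ¥23.
Because ¥167 ≥ ¥23, revenue can cover variable cost; the firm operates.
P = MC gives -126 - 24Q + 6Q^2 = 0, with roots -3 and 7. Take the larger (rising MC): Q* = 7.
Check: AVC at Q = 7 is ¥55 ≤ P, so revenue covers variable cost.
Profit = P·Q − TC = 167·7 − 616 = ¥553.

Produce at Q = 7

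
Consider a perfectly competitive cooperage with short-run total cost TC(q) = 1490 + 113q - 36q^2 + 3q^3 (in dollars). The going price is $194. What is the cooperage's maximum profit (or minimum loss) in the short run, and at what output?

Profit = -$32 at q = 9

AVC = 113 - 36q + 3q^2; min AVC = $5 at q = 6. Since P = $194 ≥ min AVC, the firm produces.
With MC = 113 - 72q + 9q^2, P = MC on the upward-sloping part at q* = 9.
TR = 194·9 = 1746. TC = 1490 + 288 = 1778. Profit = 1746 − 1778 = -$32.
By producing, the firm covers all variable cost plus $1458 of fixed cost; shutting down would lose the full $1490.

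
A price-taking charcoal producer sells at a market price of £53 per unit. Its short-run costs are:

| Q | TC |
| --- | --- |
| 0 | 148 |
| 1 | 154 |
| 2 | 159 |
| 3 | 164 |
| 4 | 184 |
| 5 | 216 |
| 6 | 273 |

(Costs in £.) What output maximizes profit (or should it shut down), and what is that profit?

Compute π = P·Q − TC at each output: Q=0: -148; Q=1: -101; Q=2: -53; Q=3: -5; Q=4: 28; Q=5: 49; Q=6: 45.
Profit is maximized at Q = 5. AVC there is 68/5 = £13.60 ≤ P, so producing beats shutting down (which would give -£148).

Q = 5; profit = £49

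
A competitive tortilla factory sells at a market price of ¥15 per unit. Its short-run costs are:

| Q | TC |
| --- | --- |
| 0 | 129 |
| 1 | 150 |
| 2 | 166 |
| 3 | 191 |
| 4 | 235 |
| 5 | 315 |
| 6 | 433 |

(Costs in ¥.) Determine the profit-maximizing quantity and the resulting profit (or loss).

Tabulate TR − TC: Q=0: -129; Q=1: -135; Q=2: -136; Q=3: -146; Q=4: -175; Q=5: -240; Q=6: -343.
Profit is highest at Q = 0. Equivalently, the lowest AVC in the table is 37/2 ≈ ¥18.50 at Q = 2, and P = ¥15 falls below it — price never covers variable cost, so the firm shuts down and loses only its fixed cost.

Q = 0 (shut down); profit = -¥129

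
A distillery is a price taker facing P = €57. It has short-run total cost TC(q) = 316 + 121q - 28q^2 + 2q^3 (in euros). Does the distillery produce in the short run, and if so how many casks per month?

Produce at q = 8

Variable cost is VC = 121q - 28q^2 + 2q^3, so AVC = VC/q = 121 - 28q + 2q^2 and MC = dTC/dq = 121 - 56q + 6q^2.
AVC is minimized where dAVC/dq = -28 + 4q = 0, at q = 7; min AVC = 121 - 28·7 + 2·7^2 = €23.
Since P = €57 ≥ min AVC = €23, price covers variable cost and the firm should produce.
Set P = MC: 57 = 121 - 56q + 6q^2 → 64 - 56q + 6q^2 = 0. The roots are q = 4/3 and q = 8; the profit-maximizing output is on the rising part of MC, so q* = 8.
Check: AVC at q = 8 is €25 ≤ P, so revenue covers variable cost.
Profit = P·q − TC = 57·8 − 516 = -€60, a loss, but smaller than the €316 fixed cost the firm would lose by shutting down.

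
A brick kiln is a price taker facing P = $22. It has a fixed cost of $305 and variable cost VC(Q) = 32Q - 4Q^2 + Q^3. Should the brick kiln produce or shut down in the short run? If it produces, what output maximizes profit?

Shut down

Strip out fixed cost: VC = 32Q - 4Q^2 + Q^3. Then AVC = 32 - 4Q + Q^2 and MC = 32 - 8Q + 3Q^2.
AVC hits its minimum where MC = AVC, at Q = 2, giving min AVC = 32 - 4·2 + 2^2 = $28.
P = $22 lies below min AVC = $28; no output level covers variable cost.
The firm minimizes its loss by shutting down and losing only its fixed cost of $305.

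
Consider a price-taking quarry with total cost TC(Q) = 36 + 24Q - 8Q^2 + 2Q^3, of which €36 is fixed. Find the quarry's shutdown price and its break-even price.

Shutdown price = min AVC. AVC = 24 - 8Q + 2Q^2, with vertex at Q = 2 and minimum €16.
ATC = 36/Q + 24 - 8Q + 2Q^2. Setting dATC/dQ = −36/Q^2 − 8 + 4Q = 0 gives Q = 3 (since 4·3^3 − 8·3^2 = 36).
min ATC = 36/3 + 24 − 8·3 + 2·3^2 = €30. That is the break-even price.
Between these two prices the firm operates at a loss; above €30 it earns a profit.

Shutdown price = €16; break-even price = €30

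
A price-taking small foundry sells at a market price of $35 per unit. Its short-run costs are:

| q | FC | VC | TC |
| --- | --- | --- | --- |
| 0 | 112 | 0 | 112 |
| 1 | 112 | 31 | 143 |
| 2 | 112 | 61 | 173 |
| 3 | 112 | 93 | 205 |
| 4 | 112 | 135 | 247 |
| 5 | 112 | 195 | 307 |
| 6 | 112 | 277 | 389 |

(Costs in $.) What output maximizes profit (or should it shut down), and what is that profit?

Profit at each row (π = 35q − TC): q=0: -112; q=1: -108; q=2: -103; q=3: -100; q=4: -107; q=5: -132; q=6: -179.
Profit is maximized at q = 3. AVC there is 93/3 = $31 ≤ P, so producing beats shutting down (which would give -$112).

q = 3; profit = -$100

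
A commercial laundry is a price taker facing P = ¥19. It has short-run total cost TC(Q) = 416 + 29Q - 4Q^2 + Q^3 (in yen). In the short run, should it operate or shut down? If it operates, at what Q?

Shut down

Variable cost is VC = 29Q - 4Q^2 + Q^3, so AVC = VC/Q = 29 - 4Q + Q^2 and MC = dTC/dQ = 29 - 8Q + 3Q^2.
The AVC parabola has its vertex at Q = 4/2 = 2, where AVC = 29 - 4·2 + 2^2 = ¥25.
Since P = ¥19 < min AVC = ¥25, price fails to cover variable cost at any output.
The firm minimizes its loss by shutting down and losing only its fixed cost of ¥416.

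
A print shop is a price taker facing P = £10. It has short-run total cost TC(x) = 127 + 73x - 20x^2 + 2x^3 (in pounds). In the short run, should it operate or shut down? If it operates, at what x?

Strip out fixed cost: VC = 73x - 20x^2 + 2x^3. Then AVC = 73 - 20x + 2x^2 and MC = 73 - 40x + 6x^2.
AVC hits its minimum where MC = AVC, at x = 5, giving min AVC = 73 - 20·5 + 2·5^2 = £23.
Since P = £10 < min AVC = £23, price fails to cover variable cost at any output.
Shutting down limits the loss to fixed cost, £127.

Shut down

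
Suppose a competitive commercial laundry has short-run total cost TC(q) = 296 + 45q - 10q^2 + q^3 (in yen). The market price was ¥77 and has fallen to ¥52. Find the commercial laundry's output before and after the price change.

AVC = 45 - 10q + q^2, minimized at q = 5 where min AVC = ¥20. MC = 45 - 20q + 3q^2.
At P = ¥77 ≥ min AVC, set P = MC on the rising branch: q = 8.
At P = ¥52 ≥ min AVC, set P = MC: q = 7. The firm stays open but cuts output.

Output falls from 8 to 7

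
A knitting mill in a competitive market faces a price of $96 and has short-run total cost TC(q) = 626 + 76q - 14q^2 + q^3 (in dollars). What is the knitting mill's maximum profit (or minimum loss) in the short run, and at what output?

Profit = -$26 at q = 10

AVC = 76 - 14q + q^2; min AVC = $27 at q = 7. Since P = $96 ≥ min AVC, the firm produces.
With MC = 76 - 28q + 3q^2, P = MC on the upward-sloping part at q* = 10.
TR = 96·10 = 960. TC = 626 + 360 = 986. Profit = 960 − 986 = -$26.
That loss of $26 beats the $626 the firm would lose by shutting down; producing recovers $600 of fixed cost.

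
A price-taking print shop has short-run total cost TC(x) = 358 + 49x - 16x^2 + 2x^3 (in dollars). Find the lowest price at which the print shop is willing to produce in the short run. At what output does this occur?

$17 per unit, at x = 4

Short-run supply begins at min AVC. From VC = 49x - 16x^2 + 2x^3, AVC = 49 - 16x + 2x^2.
dAVC/dx = -16 + 4x = 0 gives x = 4. min AVC = 49 - 16·4 + 2·4^2 = 17.
So the shutdown price is $17.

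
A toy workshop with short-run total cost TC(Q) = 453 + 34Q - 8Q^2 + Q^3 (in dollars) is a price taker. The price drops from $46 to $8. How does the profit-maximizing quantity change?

MC = 34 - 16Q + 3Q^2; the shutdown threshold is min AVC = $18 (at Q = 4).
At P = $46 ≥ min AVC, set P = MC on the rising branch: Q = 6.
At P = $8 < min AVC = $18, price no longer covers variable cost at any output, so the firm shuts down: Q = 0.

Output falls from 6 to 0 (the firm shuts down)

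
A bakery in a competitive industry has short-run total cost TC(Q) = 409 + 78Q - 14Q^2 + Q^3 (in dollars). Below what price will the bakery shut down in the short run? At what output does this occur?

$29 per unit, at Q = 7

The firm shuts down when price falls below the minimum of average variable cost. AVC = VC/Q = 78 - 14Q + Q^2.
dAVC/dQ = -14 + 2Q = 0 gives Q = 7. min AVC = 78 - 14·7 + 7^2 = 29.
So the shutdown price is $29.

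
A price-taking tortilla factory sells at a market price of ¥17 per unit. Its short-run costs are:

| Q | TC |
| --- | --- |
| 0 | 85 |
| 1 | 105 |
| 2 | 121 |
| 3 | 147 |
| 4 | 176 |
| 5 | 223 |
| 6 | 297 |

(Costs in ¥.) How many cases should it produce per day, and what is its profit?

Compute π = P·Q − TC at each output: Q=0: -85; Q=1: -88; Q=2: -87; Q=3: -96; Q=4: -108; Q=5: -138; Q=6: -195.
Profit is highest at Q = 0. Equivalently, the lowest AVC in the table is 36/2 ≈ ¥18 at Q = 2, and P = ¥17 falls below it — price never covers variable cost, so the firm shuts down and loses only its fixed cost.

Q = 0 (shut down); profit = -¥85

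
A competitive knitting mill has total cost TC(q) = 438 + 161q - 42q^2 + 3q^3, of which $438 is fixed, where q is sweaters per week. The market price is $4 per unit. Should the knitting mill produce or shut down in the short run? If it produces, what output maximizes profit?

Shut down

Variable cost is VC = 161q - 42q^2 + 3q^3, so AVC = VC/q = 161 - 42q + 3q^2 and MC = dTC/dq = 161 - 84q + 9q^2.
AVC hits its minimum where MC = AVC, at q = 7, giving min AVC = 161 - 42·7 + 3·7^2 = $14.
Since P = $4 < min AVC = $14, price fails to cover variable cost at any output.
Best response: produce nothing and absorb the $438 fixed cost.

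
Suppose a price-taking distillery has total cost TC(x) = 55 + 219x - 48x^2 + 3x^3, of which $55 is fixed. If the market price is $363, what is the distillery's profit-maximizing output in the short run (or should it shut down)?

Produce at x = 12

From TC, MC = TC'(x) = 219 - 96x + 9x^2 and AVC = VC/x = 219 - 48x + 3x^2.
AVC is minimized where dAVC/dx = -48 + 6x = 0, at x = 8; min AVC = 219 - 48·8 + 3·8^2 = $27.
Because $363 ≥ $27, revenue can cover variable cost; the firm operates.
Solving P = MC: -144 - 96x + 9x^2 = 0 ⇒ x = -4/3 or 12. On the upward-sloping branch, x* = 12.
Check: AVC at x = 12 is $75 ≤ P, so revenue covers variable cost.
Profit = P·x − TC = 363·12 − 955 = $3401.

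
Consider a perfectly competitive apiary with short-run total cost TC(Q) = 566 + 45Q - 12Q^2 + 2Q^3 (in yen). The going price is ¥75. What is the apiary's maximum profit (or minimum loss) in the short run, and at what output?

AVC = 45 - 12Q + 2Q^2; min AVC = ¥27 at Q = 3. Since P = ¥75 ≥ min AVC, the firm produces.
With MC = 45 - 24Q + 6Q^2, P = MC on the upward-sloping part at Q* = 5.
TR = 75·5 = 375. TC = 566 + 175 = 741. Profit = 375 − 741 = -¥366.
That loss of ¥366 beats the ¥566 the firm would lose by shutting down; producing recovers ¥200 of fixed cost.

Profit = -¥366 at Q = 5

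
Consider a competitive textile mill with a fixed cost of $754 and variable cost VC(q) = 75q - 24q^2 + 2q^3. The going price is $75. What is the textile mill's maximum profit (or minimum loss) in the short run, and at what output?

AVC = 75 - 24q + 2q^2 has its minimum $3 at q = 6; price $75 clears that bar, so the firm operates.
MC = 75 - 48q + 6q^2. Setting P = MC and taking the root on the rising branch gives q* = 8.
TR = 75·8 = 600. TC = 754 + 88 = 842. Profit = 600 − 842 = -$242.
Shutting down would mean losing the fixed cost of $754, so operating at a loss of $242 is better by $512.

Profit = -$242 at q = 8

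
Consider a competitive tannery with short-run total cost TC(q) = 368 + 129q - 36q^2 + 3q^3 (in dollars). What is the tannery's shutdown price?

The shutdown price is the minimum of AVC. VC = 129q - 36q^2 + 3q^3, so AVC = 129 - 36q + 3q^2.
At the minimum of AVC, MC = AVC. MC = 129 - 72q + 9q^2; setting MC = AVC gives 6q^2 - 36q = 0, so q = 6. min AVC = 21.
For P < $21 the firm produces nothing.

$21 per unit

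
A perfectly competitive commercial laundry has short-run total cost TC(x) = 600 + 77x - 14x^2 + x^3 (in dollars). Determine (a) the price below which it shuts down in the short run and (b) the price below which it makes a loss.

Shutdown price = $28; break-even price = $97

Shutdown price = min AVC. AVC = 77 - 14x + x^2, with vertex at x = 7 and minimum $28.
ATC = 600/x + 77 - 14x + x^2. Setting dATC/dx = −600/x^2 − 14 + 2x = 0 gives x = 10 (since 2·10^3 − 14·10^2 = 600).
min ATC = 600/10 + 77 − 14·10 + 10^2 = $97. That is the break-even price.
For $28 ≤ P < $97 the firm produces at a loss; below $28 it shuts down.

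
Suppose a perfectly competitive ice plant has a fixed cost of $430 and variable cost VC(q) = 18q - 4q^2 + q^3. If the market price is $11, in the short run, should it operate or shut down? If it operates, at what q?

From TC, MC = TC'(q) = 18 - 8q + 3q^2 and AVC = VC/q = 18 - 4q + q^2.
The AVC parabola has its vertex at q = 4/2 = 2, where AVC = 18 - 4·2 + 2^2 = $14.
Since P = $11 < min AVC = $14, price fails to cover variable cost at any output.
The firm minimizes its loss by shutting down and losing only its fixed cost of $430.

Shut down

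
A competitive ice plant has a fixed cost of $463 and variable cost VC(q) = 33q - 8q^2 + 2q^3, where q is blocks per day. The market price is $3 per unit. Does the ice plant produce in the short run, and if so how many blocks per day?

Shut down

Variable cost is VC = 33q - 8q^2 + 2q^3, so AVC = VC/q = 33 - 8q + 2q^2 and MC = dTC/dq = 33 - 16q + 6q^2.
The AVC parabola has its vertex at q = 8/4 = 2, where AVC = 33 - 8·2 + 2·2^2 = $25.
With P < min AVC ($3 < $25), every unit sold adds to the loss.
Best response: produce nothing and absorb the $463 fixed cost.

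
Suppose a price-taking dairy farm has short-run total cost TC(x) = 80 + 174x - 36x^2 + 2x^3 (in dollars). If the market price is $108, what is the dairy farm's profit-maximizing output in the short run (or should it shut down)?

Variable cost is VC = 174x - 36x^2 + 2x^3, so AVC = VC/x = 174 - 36x + 2x^2 and MC = dTC/dx = 174 - 72x + 6x^2.
AVC is minimized where dAVC/dx = -36 + 4x = 0, at x = 9; min AVC = 174 - 36·9 + 2·9^2 = $12.
Because $108 ≥ $12, revenue can cover variable cost; the firm operates.
Solving P = MC: 66 - 72x + 6x^2 = 0 ⇒ x = 1 or 11. On the upward-sloping branch, x* = 11.
Check: AVC at x = 11 is $20 ≤ P, so revenue covers variable cost.
Profit = P·x − TC = 108·11 − 300 = $888.

Produce at x = 11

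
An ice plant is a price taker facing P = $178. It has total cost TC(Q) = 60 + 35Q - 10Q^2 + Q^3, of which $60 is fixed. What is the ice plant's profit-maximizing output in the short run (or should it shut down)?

Produce at Q = 11

Strip out fixed cost: VC = 35Q - 10Q^2 + Q^3. Then AVC = 35 - 10Q + Q^2 and MC = 35 - 20Q + 3Q^2.
The AVC parabola has its vertex at Q = 10/2 = 5, where AVC = 35 - 10·5 + 5^2 = $10.
P = $178 exceeds min AVC = $10, so the firm stays open.
Solving P = MC: -143 - 20Q + 3Q^2 = 0 ⇒ Q = -13/3 or 11. On the upward-sloping branch, Q* = 11.
Check: AVC at Q = 11 is $46 ≤ P, so revenue covers variable cost.
Profit = P·Q − TC = 178·11 − 566 = $1392.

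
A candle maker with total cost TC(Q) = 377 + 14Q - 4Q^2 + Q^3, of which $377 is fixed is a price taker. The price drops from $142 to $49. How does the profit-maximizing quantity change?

MC = 14 - 8Q + 3Q^2; the shutdown threshold is min AVC = $10 (at Q = 2).
With P = $142 above the shutdown price, P = MC gives Q = 8.
At P = $49 ≥ min AVC, set P = MC: Q = 5. The firm stays open but cuts output.

Output falls from 8 to 5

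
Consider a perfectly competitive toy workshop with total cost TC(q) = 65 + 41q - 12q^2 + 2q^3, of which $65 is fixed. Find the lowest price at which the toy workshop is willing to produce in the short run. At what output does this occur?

The shutdown price is the minimum of AVC. VC = 41q - 12q^2 + 2q^3, so AVC = 41 - 12q + 2q^2.
At the minimum of AVC, MC = AVC. MC = 41 - 24q + 6q^2; setting MC = AVC gives 4q^2 - 12q = 0, so q = 3. min AVC = 23.
So the shutdown price is $23.

$23 per unit, at q = 3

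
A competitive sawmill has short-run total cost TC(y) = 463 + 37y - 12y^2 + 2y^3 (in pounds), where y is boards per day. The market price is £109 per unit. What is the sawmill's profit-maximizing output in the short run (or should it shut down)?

Produce at y = 6

Strip out fixed cost: VC = 37y - 12y^2 + 2y^3. Then AVC = 37 - 12y + 2y^2 and MC = 37 - 24y + 6y^2.
AVC is minimized where dAVC/dy = -12 + 4y = 0, at y = 3; min AVC = 37 - 12·3 + 2·3^2 = £19.
P = £109 exceeds min AVC = £19, so the firm stays open.
Set P = MC: 109 = 37 - 24y + 6y^2 → -72 - 24y + 6y^2 = 0. The roots are y = -2 and y = 6; the profit-maximizing output is on the rising part of MC, so y* = 6.
Check: AVC at y = 6 is £37 ≤ P, so revenue covers variable cost.
Profit = P·y − TC = 109·6 − 685 = -£31, a loss, but smaller than the £463 fixed cost the firm would lose by shutting down.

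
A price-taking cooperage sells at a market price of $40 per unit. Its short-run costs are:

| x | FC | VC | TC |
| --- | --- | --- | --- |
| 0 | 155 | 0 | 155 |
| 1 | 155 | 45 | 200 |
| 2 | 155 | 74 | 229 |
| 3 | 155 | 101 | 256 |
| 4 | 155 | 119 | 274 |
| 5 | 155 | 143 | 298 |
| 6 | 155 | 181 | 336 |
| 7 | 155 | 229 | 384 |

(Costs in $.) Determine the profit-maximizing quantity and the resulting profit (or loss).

Compute π = P·x − TC at each output: x=0: -155; x=1: -160; x=2: -149; x=3: -136; x=4: -114; x=5: -98; x=6: -96; x=7: -104.
Profit is maximized at x = 6. AVC there is 181/6 = $30.17 ≤ P, so producing beats shutting down (which would give -$155).

x = 6; profit = -$96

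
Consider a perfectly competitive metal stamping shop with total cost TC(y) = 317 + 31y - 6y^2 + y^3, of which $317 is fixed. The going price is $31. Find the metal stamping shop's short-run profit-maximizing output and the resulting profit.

AVC = 31 - 6y + y^2 has its minimum $22 at y = 3; price $31 clears that bar, so the firm operates.
MC = 31 - 12y + 3y^2. Setting P = MC and taking the root on the rising branch gives y* = 4.
TR = 31·4 = 124. TC = 317 + 92 = 409. Profit = 124 − 409 = -$285.
Shutting down would mean losing the fixed cost of $317, so operating at a loss of $285 is better by $32.

Profit = -$285 at y = 4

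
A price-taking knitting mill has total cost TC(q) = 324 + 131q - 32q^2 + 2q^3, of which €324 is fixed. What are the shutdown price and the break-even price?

Shutdown price = €3; break-even price = €41

AVC = 131 - 32q + 2q^2; minimized at q = 8, giving min AVC = €3. That is the shutdown price.
ATC = 324/q + 131 - 32q + 2q^2. Setting dATC/dq = −324/q^2 − 32 + 4q = 0 gives q = 9 (since 4·9^3 − 32·9^2 = 324).
min ATC = 324/9 + 131 − 32·9 + 2·9^2 = €41. That is the break-even price.
For €3 ≤ P < €41 the firm produces at a loss; below €3 it shuts down.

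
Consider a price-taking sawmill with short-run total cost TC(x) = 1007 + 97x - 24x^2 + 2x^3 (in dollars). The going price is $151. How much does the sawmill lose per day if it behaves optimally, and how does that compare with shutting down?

Profit = -$35 at x = 9

AVC = 97 - 24x + 2x^2 has its minimum $25 at x = 6; price $151 clears that bar, so the firm operates.
With MC = 97 - 48x + 6x^2, P = MC on the upward-sloping part at x* = 9.
TR = 151·9 = 1359. TC = 1007 + 387 = 1394. Profit = 1359 − 1394 = -$35.
By producing, the firm covers all variable cost plus $972 of fixed cost; shutting down would lose the full $1007.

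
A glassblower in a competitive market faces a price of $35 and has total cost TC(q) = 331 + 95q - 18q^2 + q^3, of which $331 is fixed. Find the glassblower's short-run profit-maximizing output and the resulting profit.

Profit = -$131 at q = 10

AVC = 95 - 18q + q^2; min AVC = $14 at q = 9. Since P = $35 ≥ min AVC, the firm produces.
MC = 95 - 36q + 3q^2. Setting P = MC and taking the root on the rising branch gives q* = 10.
TR = 35·10 = 350. TC = 331 + 150 = 481. Profit = 350 − 481 = -$131.
Shutting down would mean losing the fixed cost of $331, so operating at a loss of $131 is better by $200.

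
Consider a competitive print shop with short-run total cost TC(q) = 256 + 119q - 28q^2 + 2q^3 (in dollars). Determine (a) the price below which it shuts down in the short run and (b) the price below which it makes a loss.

Shutdown price = $21; break-even price = $55

AVC = 119 - 28q + 2q^2; minimized at q = 7, giving min AVC = $21. That is the shutdown price.
ATC = 256/q + 119 - 28q + 2q^2. Setting dATC/dq = −256/q^2 − 28 + 4q = 0 gives q = 8 (since 4·8^3 − 28·8^2 = 256).
min ATC = 256/8 + 119 − 28·8 + 2·8^2 = $55. That is the break-even price.
For $21 ≤ P < $55 the firm produces at a loss; below $21 it shuts down.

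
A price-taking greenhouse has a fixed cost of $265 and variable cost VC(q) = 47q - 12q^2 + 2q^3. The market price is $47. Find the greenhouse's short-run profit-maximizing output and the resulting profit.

Profit = -$201 at q = 4

AVC = 47 - 12q + 2q^2; min AVC = $29 at q = 3. Since P = $47 ≥ min AVC, the firm produces.
With MC = 47 - 24q + 6q^2, P = MC on the upward-sloping part at q* = 4.
TR = 47·4 = 188. TC = 265 + 124 = 389. Profit = 188 − 389 = -$201.
Shutting down would mean losing the fixed cost of $265, so operating at a loss of $201 is better by $64.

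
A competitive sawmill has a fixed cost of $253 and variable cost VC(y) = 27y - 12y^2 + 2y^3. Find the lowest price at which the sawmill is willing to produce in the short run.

$9 per unit

The firm shuts down when price falls below the minimum of average variable cost. AVC = VC/y = 27 - 12y + 2y^2.
At the minimum of AVC, MC = AVC. MC = 27 - 24y + 6y^2; setting MC = AVC gives 4y^2 - 12y = 0, so y = 3. min AVC = 9.
The firm shuts down for any P below $9.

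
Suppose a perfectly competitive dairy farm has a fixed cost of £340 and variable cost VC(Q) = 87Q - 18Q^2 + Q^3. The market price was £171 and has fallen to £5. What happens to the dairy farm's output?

Output falls from 14 to 0 (the firm shuts down)

MC = 87 - 36Q + 3Q^2; the shutdown threshold is min AVC = £6 (at Q = 9).
At P = £171 ≥ min AVC, set P = MC on the rising branch: Q = 14.
At P = £5 < min AVC = £6, price no longer covers variable cost at any output, so the firm shuts down: Q = 0.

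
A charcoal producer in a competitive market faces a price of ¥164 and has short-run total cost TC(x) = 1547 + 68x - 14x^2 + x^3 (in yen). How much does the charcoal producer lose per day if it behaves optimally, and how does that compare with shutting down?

AVC = 68 - 14x + x^2 has its minimum ¥19 at x = 7; price ¥164 clears that bar, so the firm operates.
MC = 68 - 28x + 3x^2. Setting P = MC and taking the root on the rising branch gives x* = 12.
TR = 164·12 = 1968. TC = 1547 + 528 = 2075. Profit = 1968 − 2075 = -¥107.
That loss of ¥107 beats the ¥1547 the firm would lose by shutting down; producing recovers ¥1440 of fixed cost.

Profit = -¥107 at x = 12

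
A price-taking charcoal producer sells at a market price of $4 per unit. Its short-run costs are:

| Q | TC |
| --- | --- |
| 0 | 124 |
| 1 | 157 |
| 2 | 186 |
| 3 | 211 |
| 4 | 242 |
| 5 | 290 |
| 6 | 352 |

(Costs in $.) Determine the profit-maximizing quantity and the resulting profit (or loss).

Q = 0 (shut down); profit = -$124

Profit at each row (π = 4Q − TC): Q=0: -124; Q=1: -153; Q=2: -178; Q=3: -199; Q=4: -226; Q=5: -270; Q=6: -328.
Profit is highest at Q = 0. Equivalently, the lowest AVC in the table is 87/3 ≈ $29 at Q = 3, and P = $4 falls below it — price never covers variable cost, so the firm shuts down and loses only its fixed cost.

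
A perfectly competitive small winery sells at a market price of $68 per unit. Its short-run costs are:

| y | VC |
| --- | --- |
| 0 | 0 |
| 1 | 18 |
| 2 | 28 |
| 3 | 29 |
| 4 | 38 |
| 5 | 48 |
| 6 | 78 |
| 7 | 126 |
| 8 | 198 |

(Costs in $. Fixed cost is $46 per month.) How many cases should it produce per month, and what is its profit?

y = 7; profit = $304

Compute π = P·y − TC at each output: y=0: -46; y=1: 4; y=2: 62; y=3: 129; y=4: 188; y=5: 246; y=6: 284; y=7: 304; y=8: 300.
Profit is maximized at y = 7. AVC there is 126/7 = $18 ≤ P, so producing beats shutting down (which would give -$46).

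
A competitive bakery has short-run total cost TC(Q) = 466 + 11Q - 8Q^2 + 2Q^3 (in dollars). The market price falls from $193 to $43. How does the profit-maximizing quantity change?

AVC = 11 - 8Q + 2Q^2, minimized at Q = 2 where min AVC = $3. MC = 11 - 16Q + 6Q^2.
With P = $193 above the shutdown price, P = MC gives Q = 7.
At P = $43 ≥ min AVC, set P = MC: Q = 4. The firm stays open but cuts output.

Output falls from 7 to 4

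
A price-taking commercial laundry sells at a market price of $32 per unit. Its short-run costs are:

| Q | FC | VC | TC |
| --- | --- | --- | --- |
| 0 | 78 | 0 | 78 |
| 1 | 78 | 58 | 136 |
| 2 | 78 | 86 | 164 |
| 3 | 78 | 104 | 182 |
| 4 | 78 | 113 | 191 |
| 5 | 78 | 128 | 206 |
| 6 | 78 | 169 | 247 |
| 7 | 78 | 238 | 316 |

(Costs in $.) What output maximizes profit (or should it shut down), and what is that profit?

Compute π = P·Q − TC at each output: Q=0: -78; Q=1: -104; Q=2: -100; Q=3: -86; Q=4: -63; Q=5: -46; Q=6: -55; Q=7: -92.
Profit is maximized at Q = 5. AVC there is 128/5 = $25.60 ≤ P, so producing beats shutting down (which would give -$78).

Q = 5; profit = -$46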